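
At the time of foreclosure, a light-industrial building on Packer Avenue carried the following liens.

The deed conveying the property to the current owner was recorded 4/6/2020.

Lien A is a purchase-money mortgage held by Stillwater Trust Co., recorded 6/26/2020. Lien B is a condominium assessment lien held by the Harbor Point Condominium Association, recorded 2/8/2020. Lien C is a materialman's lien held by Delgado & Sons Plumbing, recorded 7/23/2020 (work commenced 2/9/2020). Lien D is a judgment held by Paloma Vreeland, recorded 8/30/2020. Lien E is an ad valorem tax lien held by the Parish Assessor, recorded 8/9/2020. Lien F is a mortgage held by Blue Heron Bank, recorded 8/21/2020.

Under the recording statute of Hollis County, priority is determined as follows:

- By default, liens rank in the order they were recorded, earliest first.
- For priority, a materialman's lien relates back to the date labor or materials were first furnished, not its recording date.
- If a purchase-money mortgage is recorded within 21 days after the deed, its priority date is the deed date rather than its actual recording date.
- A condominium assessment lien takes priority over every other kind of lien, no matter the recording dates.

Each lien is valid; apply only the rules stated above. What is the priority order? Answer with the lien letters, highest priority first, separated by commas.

B, C, A, E, F, D

Effective dates after the stated exceptions: A was recorded 81 days after the deed — beyond 21 days — so no relation-back applies; C's effective date is 2/9/2020, when work began.
As a condominium assessment lien, B is senior to every other lien.
Among the remaining liens, by effective date: C (2/9/2020), A (6/26/2020), E (8/9/2020), F (8/21/2020), D (8/30/2020).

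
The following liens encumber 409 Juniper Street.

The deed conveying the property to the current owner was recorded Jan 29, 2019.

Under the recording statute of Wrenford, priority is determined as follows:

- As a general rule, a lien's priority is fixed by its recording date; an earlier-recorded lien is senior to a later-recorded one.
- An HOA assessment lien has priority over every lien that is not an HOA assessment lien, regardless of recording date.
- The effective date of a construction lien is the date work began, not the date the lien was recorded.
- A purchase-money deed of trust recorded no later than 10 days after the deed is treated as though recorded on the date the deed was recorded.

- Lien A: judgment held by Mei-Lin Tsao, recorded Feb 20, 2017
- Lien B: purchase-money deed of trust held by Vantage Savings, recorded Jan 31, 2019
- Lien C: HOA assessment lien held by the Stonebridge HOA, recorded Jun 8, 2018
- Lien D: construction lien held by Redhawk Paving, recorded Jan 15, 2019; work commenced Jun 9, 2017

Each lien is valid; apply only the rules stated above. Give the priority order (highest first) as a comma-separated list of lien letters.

C, A, D, B

Effective dates after the stated exceptions: B's effective date is the deed date, Jan 29, 2019; D relates back to Jun 9, 2017 (work commenced).
C is an HOA assessment lien, so it outranks all other liens regardless of date.
Ordering the rest by effective date: A (Feb 20, 2017), D (Jun 9, 2017), B (Jan 29, 2019).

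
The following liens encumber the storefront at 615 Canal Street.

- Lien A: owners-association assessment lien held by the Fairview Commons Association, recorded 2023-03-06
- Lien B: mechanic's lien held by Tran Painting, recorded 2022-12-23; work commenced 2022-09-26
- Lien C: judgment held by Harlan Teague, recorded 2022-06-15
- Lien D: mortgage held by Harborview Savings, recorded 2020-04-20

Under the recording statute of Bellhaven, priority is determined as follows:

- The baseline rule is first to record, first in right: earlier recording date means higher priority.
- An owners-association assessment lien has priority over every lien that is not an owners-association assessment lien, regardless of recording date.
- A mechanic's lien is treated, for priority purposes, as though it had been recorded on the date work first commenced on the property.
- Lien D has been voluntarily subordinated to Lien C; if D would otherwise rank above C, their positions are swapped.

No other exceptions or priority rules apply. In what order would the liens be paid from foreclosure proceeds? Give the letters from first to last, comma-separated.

Adjusting effective dates: B is treated as recorded 2022-09-26, the work-commencement date.
A is an owners-association assessment lien, so it outranks all other liens regardless of date.
The other liens, earliest effective date first: D (2020-04-20), C (2022-06-15), B (2022-09-26).
D would otherwise be senior to C, so under the subordination agreement D and C exchange positions.

A, C, D, B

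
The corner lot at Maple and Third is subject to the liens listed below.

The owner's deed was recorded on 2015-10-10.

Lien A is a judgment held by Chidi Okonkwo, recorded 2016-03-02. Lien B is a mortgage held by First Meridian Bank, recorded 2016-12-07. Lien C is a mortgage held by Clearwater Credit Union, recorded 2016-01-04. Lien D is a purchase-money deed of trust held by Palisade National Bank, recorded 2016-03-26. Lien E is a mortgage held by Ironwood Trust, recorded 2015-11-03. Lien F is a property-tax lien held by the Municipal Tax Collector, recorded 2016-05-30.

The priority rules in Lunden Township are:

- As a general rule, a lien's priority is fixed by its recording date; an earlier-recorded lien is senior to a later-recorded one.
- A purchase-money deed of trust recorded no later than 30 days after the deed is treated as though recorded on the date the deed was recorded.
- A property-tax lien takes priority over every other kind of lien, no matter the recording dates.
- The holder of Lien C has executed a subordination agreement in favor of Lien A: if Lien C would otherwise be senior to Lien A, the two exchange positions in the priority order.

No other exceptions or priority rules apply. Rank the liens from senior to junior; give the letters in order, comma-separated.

Effective dates after the stated exceptions: D was recorded 168 days after the deed — beyond 30 days — so no relation-back applies.
F is a property-tax lien and takes priority over every other lien.
The other liens, earliest effective date first: E (2015-11-03), C (2016-01-04), A (2016-03-02), D (2016-03-26), B (2016-12-07).
C would otherwise be senior to A, so under the subordination agreement C and A exchange positions.

F, E, A, C, D, B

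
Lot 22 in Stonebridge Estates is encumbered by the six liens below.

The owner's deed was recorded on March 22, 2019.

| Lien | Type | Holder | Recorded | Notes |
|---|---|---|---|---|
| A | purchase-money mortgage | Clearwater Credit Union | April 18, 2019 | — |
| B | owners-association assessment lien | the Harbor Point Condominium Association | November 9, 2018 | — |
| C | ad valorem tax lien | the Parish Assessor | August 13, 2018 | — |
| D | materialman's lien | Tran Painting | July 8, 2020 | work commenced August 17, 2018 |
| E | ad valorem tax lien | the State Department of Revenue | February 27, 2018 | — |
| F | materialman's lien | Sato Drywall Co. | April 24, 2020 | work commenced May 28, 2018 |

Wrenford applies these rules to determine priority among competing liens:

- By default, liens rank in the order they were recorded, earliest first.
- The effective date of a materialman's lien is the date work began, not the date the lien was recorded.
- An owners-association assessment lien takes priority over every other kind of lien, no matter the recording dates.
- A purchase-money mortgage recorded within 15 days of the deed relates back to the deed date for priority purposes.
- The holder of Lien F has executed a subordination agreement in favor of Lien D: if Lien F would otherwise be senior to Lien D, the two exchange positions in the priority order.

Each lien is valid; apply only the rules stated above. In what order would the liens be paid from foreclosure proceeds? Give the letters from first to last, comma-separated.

B, E, D, C, F, A

Effective dates after the stated exceptions: A was recorded 27 days after the deed — beyond 15 days — so no relation-back applies; D is treated as recorded August 17, 2018, the work-commencement date; F is treated as recorded May 28, 2018, the work-commencement date.
B is an owners-association assessment lien and takes priority over every other lien.
Among the remaining liens, by effective date: E (February 27, 2018), F (May 28, 2018), C (August 13, 2018), D (August 17, 2018), A (April 18, 2019).
F would otherwise be senior to D, so under the subordination agreement F and D exchange positions.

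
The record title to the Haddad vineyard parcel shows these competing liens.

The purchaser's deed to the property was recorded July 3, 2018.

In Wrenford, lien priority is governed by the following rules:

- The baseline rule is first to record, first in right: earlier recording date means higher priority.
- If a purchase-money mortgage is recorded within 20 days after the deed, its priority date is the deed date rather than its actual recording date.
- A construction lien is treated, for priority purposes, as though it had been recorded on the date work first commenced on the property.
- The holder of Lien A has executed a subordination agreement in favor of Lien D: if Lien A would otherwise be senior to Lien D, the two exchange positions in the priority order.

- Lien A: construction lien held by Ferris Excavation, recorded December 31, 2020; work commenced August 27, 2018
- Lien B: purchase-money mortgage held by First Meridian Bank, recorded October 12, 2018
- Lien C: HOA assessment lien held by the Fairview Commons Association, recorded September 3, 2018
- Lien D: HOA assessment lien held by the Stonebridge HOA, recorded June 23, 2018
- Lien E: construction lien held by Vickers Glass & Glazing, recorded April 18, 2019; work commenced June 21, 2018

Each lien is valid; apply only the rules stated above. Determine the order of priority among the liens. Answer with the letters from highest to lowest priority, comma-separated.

Effective dates after the stated exceptions: A is treated as recorded August 27, 2018, the work-commencement date; B was recorded 101 days after the deed, outside the 20-day window, so it keeps its recording date; E relates back to June 21, 2018 (work commenced).
By effective date: E (June 21, 2018), D (June 23, 2018), A (August 27, 2018), C (September 3, 2018), B (October 12, 2018).
A is already junior to D, so the subordination agreement changes nothing.

E, D, A, C, B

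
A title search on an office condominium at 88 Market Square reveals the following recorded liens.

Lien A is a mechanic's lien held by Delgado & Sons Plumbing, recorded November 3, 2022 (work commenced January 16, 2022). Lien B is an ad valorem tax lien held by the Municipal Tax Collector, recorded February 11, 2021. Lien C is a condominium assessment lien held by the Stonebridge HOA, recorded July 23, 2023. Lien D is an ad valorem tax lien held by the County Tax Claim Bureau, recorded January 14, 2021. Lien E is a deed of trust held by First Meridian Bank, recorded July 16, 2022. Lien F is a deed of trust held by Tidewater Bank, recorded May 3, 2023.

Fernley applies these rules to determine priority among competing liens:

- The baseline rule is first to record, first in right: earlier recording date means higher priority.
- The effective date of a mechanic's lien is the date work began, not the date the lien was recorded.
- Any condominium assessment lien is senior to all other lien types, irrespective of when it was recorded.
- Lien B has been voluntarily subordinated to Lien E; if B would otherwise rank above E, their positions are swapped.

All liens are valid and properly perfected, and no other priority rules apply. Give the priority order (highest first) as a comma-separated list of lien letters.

C, D, E, A, B, F

First, effective dates: A is treated as recorded January 16, 2022, the work-commencement date.
C, as a condominium assessment lien, has superpriority and ranks first.
The other liens, earliest effective date first: D (January 14, 2021), B (February 11, 2021), A (January 16, 2022), E (July 16, 2022), F (May 3, 2023).
B is senior to E before the subordination, so the two trade places.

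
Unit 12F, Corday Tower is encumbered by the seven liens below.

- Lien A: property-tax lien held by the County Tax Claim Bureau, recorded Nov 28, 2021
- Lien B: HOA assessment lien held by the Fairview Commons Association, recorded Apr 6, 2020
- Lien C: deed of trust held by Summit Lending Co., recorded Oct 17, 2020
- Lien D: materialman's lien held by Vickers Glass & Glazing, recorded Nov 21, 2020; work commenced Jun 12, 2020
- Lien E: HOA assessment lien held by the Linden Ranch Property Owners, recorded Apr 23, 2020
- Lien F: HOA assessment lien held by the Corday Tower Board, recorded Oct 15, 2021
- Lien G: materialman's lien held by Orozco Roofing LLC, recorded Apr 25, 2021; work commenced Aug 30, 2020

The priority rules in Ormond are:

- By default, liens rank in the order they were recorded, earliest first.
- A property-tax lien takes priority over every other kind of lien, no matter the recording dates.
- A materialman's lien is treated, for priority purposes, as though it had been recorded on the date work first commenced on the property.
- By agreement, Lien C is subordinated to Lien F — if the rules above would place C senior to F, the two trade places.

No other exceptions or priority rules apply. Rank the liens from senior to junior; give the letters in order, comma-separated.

Effective dates: D is treated as recorded Jun 12, 2020, the work-commencement date; G's effective date is Aug 30, 2020, when work began.
A is a property-tax lien and takes priority over every other lien.
The other liens, earliest effective date first: B (Apr 6, 2020), E (Apr 23, 2020), D (Jun 12, 2020), G (Aug 30, 2020), C (Oct 17, 2020), F (Oct 15, 2021).
The subordination applies — C was senior to F — so C and F swap.

A, B, E, D, G, F, C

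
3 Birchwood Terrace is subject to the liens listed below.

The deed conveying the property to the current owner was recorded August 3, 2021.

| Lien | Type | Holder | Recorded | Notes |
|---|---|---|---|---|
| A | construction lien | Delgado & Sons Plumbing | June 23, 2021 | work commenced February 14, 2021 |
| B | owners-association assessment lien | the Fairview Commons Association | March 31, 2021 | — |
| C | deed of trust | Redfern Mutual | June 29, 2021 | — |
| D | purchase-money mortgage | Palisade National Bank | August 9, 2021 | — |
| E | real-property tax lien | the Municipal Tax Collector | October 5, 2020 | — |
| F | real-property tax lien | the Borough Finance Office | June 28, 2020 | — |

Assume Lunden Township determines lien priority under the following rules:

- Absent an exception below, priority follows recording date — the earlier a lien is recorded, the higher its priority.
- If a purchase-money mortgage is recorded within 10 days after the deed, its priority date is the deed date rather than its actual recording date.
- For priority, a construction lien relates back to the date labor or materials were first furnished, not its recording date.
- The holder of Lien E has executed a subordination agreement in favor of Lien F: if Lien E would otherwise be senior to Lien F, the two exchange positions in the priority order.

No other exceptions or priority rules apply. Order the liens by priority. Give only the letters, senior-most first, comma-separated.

Effective dates: A's effective date is February 14, 2021, when work began; D was recorded within the 10-day window, so its effective date is the deed date August 3, 2021.
Sorted by effective date: F (June 28, 2020), E (October 5, 2020), A (February 14, 2021), B (March 31, 2021), C (June 29, 2021), D (August 3, 2021).
E already ranks below F; the subordination has no effect.

F, E, A, B, C, D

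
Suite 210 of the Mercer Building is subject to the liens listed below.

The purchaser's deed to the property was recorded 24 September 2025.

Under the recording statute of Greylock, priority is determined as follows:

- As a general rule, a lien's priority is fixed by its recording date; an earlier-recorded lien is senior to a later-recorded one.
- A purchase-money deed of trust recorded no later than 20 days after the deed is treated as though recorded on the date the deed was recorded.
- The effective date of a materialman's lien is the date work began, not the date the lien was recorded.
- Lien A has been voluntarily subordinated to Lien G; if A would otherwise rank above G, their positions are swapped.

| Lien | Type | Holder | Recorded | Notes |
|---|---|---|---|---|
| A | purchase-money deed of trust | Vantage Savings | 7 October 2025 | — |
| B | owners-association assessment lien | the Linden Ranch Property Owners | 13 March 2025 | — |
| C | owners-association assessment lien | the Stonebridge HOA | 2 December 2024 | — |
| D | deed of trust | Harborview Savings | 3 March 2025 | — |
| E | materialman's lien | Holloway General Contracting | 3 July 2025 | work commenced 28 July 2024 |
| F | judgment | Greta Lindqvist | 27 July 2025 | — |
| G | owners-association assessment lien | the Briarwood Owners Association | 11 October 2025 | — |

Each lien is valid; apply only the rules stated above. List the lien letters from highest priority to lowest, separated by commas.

E, C, D, B, F, G, A

Effective dates: A relates back to the deed date 24 September 2025; E's effective date is 28 July 2024, when work began.
Sorted by effective date: E (28 July 2024), C (2 December 2024), D (3 March 2025), B (13 March 2025), F (27 July 2025), A (24 September 2025), G (11 October 2025).
The subordination applies — A was senior to G — so A and G swap.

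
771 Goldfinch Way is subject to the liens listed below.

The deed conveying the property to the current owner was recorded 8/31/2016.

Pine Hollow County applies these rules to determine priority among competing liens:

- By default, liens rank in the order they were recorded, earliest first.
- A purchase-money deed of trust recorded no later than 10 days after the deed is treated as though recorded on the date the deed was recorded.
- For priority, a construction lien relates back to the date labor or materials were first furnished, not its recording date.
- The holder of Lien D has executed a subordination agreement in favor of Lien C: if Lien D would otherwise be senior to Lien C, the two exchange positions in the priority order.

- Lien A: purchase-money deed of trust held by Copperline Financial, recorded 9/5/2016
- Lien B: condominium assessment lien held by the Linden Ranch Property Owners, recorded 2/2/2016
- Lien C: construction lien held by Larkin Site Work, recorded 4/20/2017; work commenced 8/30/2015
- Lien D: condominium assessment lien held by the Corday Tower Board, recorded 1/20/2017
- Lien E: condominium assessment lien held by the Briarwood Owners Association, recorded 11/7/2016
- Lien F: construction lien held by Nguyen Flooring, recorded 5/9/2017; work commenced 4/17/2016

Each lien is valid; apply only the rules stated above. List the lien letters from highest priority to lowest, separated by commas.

First, effective dates: A relates back to the deed date 8/31/2016; C is treated as recorded 8/30/2015, the work-commencement date; F relates back to 4/17/2016 (work commenced).
Sorted by effective date: C (8/30/2015), B (2/2/2016), F (4/17/2016), A (8/31/2016), E (11/7/2016), D (1/20/2017).
D already ranks below C; the subordination has no effect.

C, B, F, A, E, D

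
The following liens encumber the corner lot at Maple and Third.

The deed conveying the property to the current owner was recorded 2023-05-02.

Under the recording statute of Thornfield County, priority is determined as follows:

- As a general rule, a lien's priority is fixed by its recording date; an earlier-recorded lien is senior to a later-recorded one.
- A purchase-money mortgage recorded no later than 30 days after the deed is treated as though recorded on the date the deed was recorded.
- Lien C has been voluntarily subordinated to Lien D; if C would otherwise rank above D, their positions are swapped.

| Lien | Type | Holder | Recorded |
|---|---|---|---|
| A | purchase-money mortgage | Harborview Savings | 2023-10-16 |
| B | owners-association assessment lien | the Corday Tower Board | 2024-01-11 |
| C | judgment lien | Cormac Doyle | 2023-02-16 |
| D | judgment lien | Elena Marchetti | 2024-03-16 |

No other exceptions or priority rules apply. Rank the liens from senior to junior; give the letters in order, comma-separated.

D, A, B, C

Adjusting effective dates: A was recorded 167 days after the deed, outside the 30-day window, so it keeps its recording date.
By effective date, earliest first: C (2023-02-16), A (2023-10-16), B (2024-01-11), D (2024-03-16).
The subordination applies — C was senior to D — so C and D swap.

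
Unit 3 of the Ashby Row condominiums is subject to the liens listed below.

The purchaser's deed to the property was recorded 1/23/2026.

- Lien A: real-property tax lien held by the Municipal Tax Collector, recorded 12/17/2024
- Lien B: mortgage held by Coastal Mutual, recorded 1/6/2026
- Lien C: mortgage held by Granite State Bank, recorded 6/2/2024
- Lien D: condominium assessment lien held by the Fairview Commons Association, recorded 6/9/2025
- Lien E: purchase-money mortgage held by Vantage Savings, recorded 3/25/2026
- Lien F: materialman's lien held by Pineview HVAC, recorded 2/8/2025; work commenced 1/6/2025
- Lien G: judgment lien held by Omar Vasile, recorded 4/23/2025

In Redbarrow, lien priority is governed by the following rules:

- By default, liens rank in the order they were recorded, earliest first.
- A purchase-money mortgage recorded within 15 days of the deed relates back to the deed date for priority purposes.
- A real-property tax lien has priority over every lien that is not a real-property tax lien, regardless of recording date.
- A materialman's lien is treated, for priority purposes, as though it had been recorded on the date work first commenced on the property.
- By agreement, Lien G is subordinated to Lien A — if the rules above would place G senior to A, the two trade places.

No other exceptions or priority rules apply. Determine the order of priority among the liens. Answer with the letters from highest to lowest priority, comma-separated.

Adjusting effective dates: E was recorded 61 days after the deed, outside the 15-day window, so it keeps its recording date; F's effective date is 1/6/2025, when work began.
A is a real-property tax lien and takes priority over every other lien.
Remaining liens by effective date: C (6/2/2024), F (1/6/2025), G (4/23/2025), D (6/9/2025), B (1/6/2026), E (3/25/2026).
Since G is not senior to A, the subordination leaves the order unchanged.

A, C, F, G, D, B, E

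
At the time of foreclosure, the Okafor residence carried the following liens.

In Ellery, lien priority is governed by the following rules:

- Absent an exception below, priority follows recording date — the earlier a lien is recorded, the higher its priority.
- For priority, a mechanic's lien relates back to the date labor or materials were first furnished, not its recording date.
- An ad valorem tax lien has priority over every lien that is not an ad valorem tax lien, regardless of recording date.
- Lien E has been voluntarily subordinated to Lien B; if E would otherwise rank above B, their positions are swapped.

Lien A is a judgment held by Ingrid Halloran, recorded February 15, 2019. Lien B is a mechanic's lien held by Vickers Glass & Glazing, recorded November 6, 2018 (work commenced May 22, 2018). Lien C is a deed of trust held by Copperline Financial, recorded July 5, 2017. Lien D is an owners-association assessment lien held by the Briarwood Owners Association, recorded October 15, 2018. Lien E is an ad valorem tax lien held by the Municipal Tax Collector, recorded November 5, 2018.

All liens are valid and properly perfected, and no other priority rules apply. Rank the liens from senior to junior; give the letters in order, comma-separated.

B, C, E, D, A

Effective dates after the stated exceptions: B relates back to May 22, 2018 (work commenced).
E is an ad valorem tax lien, so it outranks all other liens regardless of date.
Remaining liens by effective date: C (July 5, 2017), B (May 22, 2018), D (October 15, 2018), A (February 15, 2019).
E would otherwise be senior to B, so under the subordination agreement E and B exchange positions.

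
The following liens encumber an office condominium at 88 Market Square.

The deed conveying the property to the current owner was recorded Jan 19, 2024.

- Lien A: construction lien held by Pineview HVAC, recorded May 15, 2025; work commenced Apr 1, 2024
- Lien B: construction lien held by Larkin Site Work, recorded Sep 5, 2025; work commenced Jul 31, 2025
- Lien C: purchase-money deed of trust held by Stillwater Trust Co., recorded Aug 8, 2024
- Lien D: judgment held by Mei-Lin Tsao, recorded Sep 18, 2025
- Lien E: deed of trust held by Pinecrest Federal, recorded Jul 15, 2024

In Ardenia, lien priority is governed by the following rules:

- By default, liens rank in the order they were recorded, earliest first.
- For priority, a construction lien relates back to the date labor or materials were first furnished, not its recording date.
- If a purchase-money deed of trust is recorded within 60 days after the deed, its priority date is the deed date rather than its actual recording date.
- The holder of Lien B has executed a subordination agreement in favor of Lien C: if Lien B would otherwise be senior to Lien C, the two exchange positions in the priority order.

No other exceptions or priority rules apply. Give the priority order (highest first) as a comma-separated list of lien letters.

A, E, C, B, D

First, effective dates: A relates back to Apr 1, 2024 (work commenced); B's effective date is Jul 31, 2025, when work began; C was recorded 202 days after the deed, outside the 60-day window, so it keeps its recording date.
Sorted by effective date: A (Apr 1, 2024), E (Jul 15, 2024), C (Aug 8, 2024), B (Jul 31, 2025), D (Sep 18, 2025).
Since B is not senior to C, the subordination leaves the order unchanged.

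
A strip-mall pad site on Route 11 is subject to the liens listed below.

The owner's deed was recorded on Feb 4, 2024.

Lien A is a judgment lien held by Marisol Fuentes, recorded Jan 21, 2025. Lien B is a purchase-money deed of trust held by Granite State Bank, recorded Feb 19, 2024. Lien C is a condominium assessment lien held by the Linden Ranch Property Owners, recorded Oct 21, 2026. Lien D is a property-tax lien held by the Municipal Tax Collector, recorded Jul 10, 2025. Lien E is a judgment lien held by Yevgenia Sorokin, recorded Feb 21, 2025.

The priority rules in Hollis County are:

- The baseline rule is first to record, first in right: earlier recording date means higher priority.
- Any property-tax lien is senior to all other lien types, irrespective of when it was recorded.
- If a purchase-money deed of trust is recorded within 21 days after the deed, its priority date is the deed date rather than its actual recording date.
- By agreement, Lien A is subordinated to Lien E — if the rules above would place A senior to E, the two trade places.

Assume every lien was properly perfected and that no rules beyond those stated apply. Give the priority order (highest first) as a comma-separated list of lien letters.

D, B, E, A, C

Effective dates after the stated exceptions: B was recorded within the 21-day window, so its effective date is the deed date Feb 4, 2024.
D is a property-tax lien, so it outranks all other liens regardless of date.
Remaining liens by effective date: B (Feb 4, 2024), A (Jan 21, 2025), E (Feb 21, 2025), C (Oct 21, 2026).
The subordination applies — A was senior to E — so A and E swap.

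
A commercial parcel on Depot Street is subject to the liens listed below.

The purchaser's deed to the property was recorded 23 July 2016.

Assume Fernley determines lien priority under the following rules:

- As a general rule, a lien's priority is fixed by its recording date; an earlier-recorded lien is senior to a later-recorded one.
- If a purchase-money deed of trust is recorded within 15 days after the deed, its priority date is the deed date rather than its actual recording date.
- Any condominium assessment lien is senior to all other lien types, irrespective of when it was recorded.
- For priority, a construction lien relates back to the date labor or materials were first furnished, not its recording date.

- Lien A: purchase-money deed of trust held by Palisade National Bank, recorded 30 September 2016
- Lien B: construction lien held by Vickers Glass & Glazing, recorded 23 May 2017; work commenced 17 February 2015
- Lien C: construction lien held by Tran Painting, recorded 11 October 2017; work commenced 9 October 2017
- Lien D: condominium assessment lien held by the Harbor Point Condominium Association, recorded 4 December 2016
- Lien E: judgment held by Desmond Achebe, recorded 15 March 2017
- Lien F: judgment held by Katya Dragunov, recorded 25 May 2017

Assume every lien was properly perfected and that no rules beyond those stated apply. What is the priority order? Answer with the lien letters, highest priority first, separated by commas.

D, B, A, E, F, C

Effective dates after the stated exceptions: A was recorded 69 days after the deed — beyond 15 days — so no relation-back applies; B's effective date is 17 February 2015, when work began; C is treated as recorded 9 October 2017, the work-commencement date.
D, as a condominium assessment lien, has superpriority and ranks first.
Among the remaining liens, by effective date: B (17 February 2015), A (30 September 2016), E (15 March 2017), F (25 May 2017), C (9 October 2017).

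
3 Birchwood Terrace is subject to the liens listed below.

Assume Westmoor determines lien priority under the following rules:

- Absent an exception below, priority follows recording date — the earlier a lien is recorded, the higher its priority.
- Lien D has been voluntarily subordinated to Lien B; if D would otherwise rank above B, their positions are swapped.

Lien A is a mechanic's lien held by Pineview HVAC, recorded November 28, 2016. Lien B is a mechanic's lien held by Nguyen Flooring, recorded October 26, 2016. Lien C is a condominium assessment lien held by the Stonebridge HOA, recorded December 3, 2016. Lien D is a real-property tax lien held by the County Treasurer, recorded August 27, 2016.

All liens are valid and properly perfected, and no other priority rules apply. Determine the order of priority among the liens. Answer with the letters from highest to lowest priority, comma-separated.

B, D, A, C

By effective date, earliest first: D (August 27, 2016), B (October 26, 2016), A (November 28, 2016), C (December 3, 2016).
Because D would otherwise rank above B, the subordination swaps them.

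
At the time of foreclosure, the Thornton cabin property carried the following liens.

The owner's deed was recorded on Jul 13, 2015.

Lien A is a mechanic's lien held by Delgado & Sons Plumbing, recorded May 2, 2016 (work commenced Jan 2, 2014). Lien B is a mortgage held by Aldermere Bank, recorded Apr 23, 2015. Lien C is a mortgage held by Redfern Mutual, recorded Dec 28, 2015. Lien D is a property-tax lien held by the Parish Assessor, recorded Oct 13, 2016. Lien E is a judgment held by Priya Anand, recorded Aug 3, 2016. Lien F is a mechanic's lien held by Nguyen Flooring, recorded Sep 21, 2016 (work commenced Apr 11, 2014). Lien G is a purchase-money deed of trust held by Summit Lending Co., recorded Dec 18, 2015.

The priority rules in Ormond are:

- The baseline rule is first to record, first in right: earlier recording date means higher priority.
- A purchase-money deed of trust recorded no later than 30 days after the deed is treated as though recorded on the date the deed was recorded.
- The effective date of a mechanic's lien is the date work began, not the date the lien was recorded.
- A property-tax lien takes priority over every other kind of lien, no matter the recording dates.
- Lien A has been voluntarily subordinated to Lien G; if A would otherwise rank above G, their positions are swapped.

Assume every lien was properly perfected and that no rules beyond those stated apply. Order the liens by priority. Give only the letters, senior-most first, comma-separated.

Effective dates after the stated exceptions: A's effective date is Jan 2, 2014, when work began; F is treated as recorded Apr 11, 2014, the work-commencement date; G was recorded 158 days after the deed, outside the 30-day window, so it keeps its recording date.
D is a property-tax lien and takes priority over every other lien.
Among the remaining liens, by effective date: A (Jan 2, 2014), F (Apr 11, 2014), B (Apr 23, 2015), G (Dec 18, 2015), C (Dec 28, 2015), E (Aug 3, 2016).
A would otherwise be senior to G, so under the subordination agreement A and G exchange positions.

D, G, F, B, A, C, E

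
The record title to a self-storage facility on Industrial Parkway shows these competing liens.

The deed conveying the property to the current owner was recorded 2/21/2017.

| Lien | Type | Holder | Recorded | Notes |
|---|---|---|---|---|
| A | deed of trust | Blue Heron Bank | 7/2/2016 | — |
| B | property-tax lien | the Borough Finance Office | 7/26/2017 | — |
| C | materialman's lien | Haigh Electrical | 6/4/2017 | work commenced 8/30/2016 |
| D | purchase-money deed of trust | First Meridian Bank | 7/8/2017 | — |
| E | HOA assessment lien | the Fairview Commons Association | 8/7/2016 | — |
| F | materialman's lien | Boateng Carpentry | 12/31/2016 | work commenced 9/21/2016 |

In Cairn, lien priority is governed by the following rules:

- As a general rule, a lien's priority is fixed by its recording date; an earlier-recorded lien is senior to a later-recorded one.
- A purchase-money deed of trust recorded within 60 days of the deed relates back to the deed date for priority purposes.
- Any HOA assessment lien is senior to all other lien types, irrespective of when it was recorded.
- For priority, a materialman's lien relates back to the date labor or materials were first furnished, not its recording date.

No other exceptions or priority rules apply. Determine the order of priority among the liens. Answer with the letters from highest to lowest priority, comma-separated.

E, A, C, F, D, B

First, effective dates: C is treated as recorded 8/30/2016, the work-commencement date; D missed the 60-day window (137 days after the deed), so its recording date stands; F relates back to 9/21/2016 (work commenced).
E is an HOA assessment lien and takes priority over every other lien.
The other liens, earliest effective date first: A (7/2/2016), C (8/30/2016), F (9/21/2016), D (7/8/2017), B (7/26/2017).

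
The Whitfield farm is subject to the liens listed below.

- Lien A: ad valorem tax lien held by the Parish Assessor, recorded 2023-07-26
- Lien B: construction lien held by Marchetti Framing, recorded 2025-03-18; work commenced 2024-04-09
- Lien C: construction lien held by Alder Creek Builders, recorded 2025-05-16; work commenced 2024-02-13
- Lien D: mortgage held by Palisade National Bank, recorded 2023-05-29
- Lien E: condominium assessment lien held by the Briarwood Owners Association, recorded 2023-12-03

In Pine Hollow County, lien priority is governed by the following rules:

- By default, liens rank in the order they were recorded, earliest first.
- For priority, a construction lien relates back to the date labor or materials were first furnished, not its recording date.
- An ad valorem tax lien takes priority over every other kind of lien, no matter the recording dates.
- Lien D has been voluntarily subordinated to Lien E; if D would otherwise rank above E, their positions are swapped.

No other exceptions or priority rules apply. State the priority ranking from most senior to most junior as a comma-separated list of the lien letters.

Adjusting effective dates: B relates back to 2024-04-09 (work commenced); C relates back to 2024-02-13 (work commenced).
A is an ad valorem tax lien, so it outranks all other liens regardless of date.
The other liens, earliest effective date first: D (2023-05-29), E (2023-12-03), C (2024-02-13), B (2024-04-09).
The subordination applies — D was senior to E — so D and E swap.

A, E, D, C, B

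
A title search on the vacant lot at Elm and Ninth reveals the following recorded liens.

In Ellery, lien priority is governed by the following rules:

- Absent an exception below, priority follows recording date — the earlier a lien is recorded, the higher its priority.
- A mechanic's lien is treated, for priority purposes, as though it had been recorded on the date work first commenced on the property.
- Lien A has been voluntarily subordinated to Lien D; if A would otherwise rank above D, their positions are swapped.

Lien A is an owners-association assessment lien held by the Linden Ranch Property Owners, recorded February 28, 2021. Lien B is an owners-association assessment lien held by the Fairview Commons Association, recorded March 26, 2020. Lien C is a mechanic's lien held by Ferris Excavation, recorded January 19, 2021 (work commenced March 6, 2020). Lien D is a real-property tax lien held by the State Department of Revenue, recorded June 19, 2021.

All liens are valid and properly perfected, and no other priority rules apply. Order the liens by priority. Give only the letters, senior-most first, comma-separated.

C, B, D, A

Effective dates after the stated exceptions: C is treated as recorded March 6, 2020, the work-commencement date.
Sorted by effective date: C (March 6, 2020), B (March 26, 2020), A (February 28, 2021), D (June 19, 2021).
Because A would otherwise rank above D, the subordination swaps them.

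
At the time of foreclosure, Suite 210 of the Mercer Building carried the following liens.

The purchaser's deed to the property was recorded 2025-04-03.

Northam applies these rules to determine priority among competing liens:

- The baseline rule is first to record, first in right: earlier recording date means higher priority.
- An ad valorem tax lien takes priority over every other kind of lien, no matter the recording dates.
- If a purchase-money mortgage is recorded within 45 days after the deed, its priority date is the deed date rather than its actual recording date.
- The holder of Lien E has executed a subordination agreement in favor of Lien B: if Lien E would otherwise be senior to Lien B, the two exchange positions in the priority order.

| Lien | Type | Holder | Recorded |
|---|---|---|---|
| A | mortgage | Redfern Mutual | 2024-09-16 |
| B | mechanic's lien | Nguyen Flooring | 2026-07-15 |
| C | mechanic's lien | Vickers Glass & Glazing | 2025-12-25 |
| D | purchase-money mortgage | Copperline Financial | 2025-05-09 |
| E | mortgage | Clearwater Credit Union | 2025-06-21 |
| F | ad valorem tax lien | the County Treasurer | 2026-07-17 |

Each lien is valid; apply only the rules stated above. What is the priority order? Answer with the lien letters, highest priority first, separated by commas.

F, A, D, B, C, E

Adjusting effective dates: D was recorded within the 45-day window, so its effective date is the deed date 2025-04-03.
F is an ad valorem tax lien, so it outranks all other liens regardless of date.
Remaining liens by effective date: A (2024-09-16), D (2025-04-03), E (2025-06-21), C (2025-12-25), B (2026-07-15).
E would otherwise be senior to B, so under the subordination agreement E and B exchange positions.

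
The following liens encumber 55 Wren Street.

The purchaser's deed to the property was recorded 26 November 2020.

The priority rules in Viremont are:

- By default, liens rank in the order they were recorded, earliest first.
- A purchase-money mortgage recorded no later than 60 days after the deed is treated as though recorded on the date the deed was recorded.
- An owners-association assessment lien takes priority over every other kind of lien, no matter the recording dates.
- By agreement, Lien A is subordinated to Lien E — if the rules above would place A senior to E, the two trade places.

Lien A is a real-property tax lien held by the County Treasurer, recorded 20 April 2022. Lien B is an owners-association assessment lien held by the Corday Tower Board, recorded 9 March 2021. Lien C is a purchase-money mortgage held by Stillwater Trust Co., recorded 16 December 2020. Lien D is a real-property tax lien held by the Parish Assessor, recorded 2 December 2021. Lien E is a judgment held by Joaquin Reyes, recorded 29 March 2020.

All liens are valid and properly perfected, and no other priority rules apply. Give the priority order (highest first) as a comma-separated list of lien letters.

B, E, C, D, A

Effective dates after the stated exceptions: C was recorded within the 60-day window, so its effective date is the deed date 26 November 2020.
B, as an owners-association assessment lien, has superpriority and ranks first.
Ordering the rest by effective date: E (29 March 2020), C (26 November 2020), D (2 December 2021), A (20 April 2022).
A is already junior to E, so the subordination agreement changes nothing.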